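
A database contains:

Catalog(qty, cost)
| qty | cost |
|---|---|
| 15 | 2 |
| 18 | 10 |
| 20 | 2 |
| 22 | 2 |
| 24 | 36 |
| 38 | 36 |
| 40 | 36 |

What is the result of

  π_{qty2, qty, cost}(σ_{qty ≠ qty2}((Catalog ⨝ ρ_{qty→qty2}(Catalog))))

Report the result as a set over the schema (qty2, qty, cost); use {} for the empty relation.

{(15, 20, 2), (15, 22, 2), (20, 15, 2), (20, 22, 2), (22, 15, 2), (22, 20, 2), (24, 38, 36), (24, 40, 36), (38, 24, 36), (38, 40, 36), (40, 24, 36), (40, 38, 36)}

ρ[qty→qty2]: schema becomes (qty2, cost); tuples unchanged.
Natural join on cost: {(15, 2, 15), (15, 2, 20), (15, 2, 22), (18, 10, 18), (20, 2, 15), (20, 2, 20), (20, 2, 22), (22, 2, 15), (22, 2, 20), (22, 2, 22), (24, 36, 24), (24, 36, 38), (24, 36, 40), (38, 36, 24), (38, 36, 38), (38, 36, 40), (40, 36, 24), (40, 36, 38), (40, 36, 40)}
Filtering on qty ≠ qty2 leaves {(15, 2, 20), (15, 2, 22), (20, 2, 15), (20, 2, 22), (22, 2, 15), (22, 2, 20), (24, 36, 38), (24, 36, 40), (38, 36, 24), (38, 36, 40), (40, 36, 24), (40, 36, 38)}.
π[qty2, qty, cost]: project onto (qty2, qty, cost) → {(15, 20, 2), (15, 22, 2), (20, 15, 2), (20, 22, 2), (22, 15, 2), (22, 20, 2), (24, 38, 36), (24, 40, 36), (38, 24, 36), (38, 40, 36), (40, 24, 36), (40, 38, 36)}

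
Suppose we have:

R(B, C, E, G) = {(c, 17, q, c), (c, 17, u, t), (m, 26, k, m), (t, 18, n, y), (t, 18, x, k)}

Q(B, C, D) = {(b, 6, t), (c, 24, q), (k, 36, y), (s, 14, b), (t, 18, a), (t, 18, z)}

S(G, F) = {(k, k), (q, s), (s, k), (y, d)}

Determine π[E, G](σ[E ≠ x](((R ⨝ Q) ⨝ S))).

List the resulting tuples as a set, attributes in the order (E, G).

Natural join on B, C: {(t, 18, n, y, a), (t, 18, n, y, z), (t, 18, x, k, a), (t, 18, x, k, z)}
Natural join on G: {(t, 18, n, y, a, d), (t, 18, n, y, z, d), (t, 18, x, k, a, k), (t, 18, x, k, z, k)}
σ[E ≠ x]: keep tuples satisfying E ≠ x → {(t, 18, n, y, a, d), (t, 18, n, y, z, d)}
π_{E, G} gives {(n, y)} (1 duplicate(s) eliminated).

{(n, y)}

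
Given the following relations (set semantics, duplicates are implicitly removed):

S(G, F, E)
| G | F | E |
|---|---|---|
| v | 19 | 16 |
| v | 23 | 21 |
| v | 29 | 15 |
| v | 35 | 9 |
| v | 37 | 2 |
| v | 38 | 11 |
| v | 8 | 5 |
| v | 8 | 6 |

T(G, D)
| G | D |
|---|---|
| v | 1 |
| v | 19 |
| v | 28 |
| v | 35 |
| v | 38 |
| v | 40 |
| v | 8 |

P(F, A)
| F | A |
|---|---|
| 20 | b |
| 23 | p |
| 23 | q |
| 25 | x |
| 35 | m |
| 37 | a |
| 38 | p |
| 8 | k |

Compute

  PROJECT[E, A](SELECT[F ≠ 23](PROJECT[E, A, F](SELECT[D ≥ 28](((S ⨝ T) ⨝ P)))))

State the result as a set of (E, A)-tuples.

{(11, p), (2, a), (5, k), (6, k), (9, m)}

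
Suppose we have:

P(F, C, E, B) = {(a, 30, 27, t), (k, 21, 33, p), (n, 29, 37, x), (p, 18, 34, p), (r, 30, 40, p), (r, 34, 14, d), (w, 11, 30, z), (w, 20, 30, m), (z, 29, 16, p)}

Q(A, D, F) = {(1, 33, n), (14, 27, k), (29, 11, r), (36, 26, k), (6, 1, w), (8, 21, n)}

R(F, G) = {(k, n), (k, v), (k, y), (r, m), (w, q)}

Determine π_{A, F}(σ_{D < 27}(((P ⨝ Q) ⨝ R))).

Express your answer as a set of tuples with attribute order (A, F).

Natural join on F: {(k, 21, 33, p, 14, 27), (k, 21, 33, p, 36, 26), (n, 29, 37, x, 1, 33), (n, 29, 37, x, 8, 21), (r, 30, 40, p, 29, 11), (r, 34, 14, d, 29, 11), (w, 11, 30, z, 6, 1), (w, 20, 30, m, 6, 1)}
Natural join on F: {(k, 21, 33, p, 14, 27, n), (k, 21, 33, p, 14, 27, v), (k, 21, 33, p, 14, 27, y), (k, 21, 33, p, 36, 26, n), (k, 21, 33, p, 36, 26, v), (k, 21, 33, p, 36, 26, y), (r, 30, 40, p, 29, 11, m), (r, 34, 14, d, 29, 11, m), (w, 11, 30, z, 6, 1, q), (w, 20, 30, m, 6, 1, q)}
σ[D < 27]: keep tuples satisfying D < 27 → {(k, 21, 33, p, 36, 26, n), (k, 21, 33, p, 36, 26, v), (k, 21, 33, p, 36, 26, y), (r, 30, 40, p, 29, 11, m), (r, 34, 14, d, 29, 11, m), (w, 11, 30, z, 6, 1, q), (w, 20, 30, m, 6, 1, q)}
π[A, F]: project onto (A, F) (4 duplicate(s) eliminated) → {(29, r), (36, k), (6, w)}

{(29, r), (36, k), (6, w)}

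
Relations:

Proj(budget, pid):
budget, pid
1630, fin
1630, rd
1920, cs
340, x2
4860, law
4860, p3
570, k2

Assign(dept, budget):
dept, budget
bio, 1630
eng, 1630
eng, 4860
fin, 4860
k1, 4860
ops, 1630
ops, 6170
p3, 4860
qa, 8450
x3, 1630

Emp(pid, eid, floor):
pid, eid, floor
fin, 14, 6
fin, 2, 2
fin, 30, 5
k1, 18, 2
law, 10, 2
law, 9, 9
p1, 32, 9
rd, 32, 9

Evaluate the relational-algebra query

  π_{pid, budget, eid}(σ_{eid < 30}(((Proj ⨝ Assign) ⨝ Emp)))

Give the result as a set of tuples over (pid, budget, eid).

{(fin, 1630, 14), (fin, 1630, 2), (law, 4860, 10), (law, 4860, 9)}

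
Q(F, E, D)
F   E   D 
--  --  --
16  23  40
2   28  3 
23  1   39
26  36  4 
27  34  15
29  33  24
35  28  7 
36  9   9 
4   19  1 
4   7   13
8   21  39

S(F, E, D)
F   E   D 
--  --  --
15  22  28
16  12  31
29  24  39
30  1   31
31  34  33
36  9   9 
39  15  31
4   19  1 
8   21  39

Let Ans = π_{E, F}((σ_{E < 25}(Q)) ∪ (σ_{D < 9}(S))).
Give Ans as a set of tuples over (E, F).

Selection E < 25: {(16, 23, 40), (23, 1, 39), (36, 9, 9), (4, 19, 1), (4, 7, 13), (8, 21, 39)}
Selection D < 9: {(4, 19, 1)}
Set union of the two operands is {(16, 23, 40), (23, 1, 39), (36, 9, 9), (4, 19, 1), (4, 7, 13), (8, 21, 39)}.
Projecting to E, F: {(1, 23), (19, 4), (21, 8), (23, 16), (7, 4), (9, 36)}

{(1, 23), (19, 4), (21, 8), (23, 16), (7, 4), (9, 36)}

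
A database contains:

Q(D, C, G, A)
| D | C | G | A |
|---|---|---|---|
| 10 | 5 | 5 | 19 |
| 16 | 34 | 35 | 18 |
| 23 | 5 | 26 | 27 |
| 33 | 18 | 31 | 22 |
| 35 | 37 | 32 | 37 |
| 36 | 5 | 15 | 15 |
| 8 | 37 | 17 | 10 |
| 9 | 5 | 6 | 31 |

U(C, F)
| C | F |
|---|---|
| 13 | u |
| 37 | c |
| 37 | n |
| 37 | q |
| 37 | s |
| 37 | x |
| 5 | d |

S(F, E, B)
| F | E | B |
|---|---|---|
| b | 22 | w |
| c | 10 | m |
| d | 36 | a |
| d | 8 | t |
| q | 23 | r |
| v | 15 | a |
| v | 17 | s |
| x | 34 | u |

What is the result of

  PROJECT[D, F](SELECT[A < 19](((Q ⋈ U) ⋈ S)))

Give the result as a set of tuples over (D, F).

{(36, d), (8, c), (8, q), (8, x)}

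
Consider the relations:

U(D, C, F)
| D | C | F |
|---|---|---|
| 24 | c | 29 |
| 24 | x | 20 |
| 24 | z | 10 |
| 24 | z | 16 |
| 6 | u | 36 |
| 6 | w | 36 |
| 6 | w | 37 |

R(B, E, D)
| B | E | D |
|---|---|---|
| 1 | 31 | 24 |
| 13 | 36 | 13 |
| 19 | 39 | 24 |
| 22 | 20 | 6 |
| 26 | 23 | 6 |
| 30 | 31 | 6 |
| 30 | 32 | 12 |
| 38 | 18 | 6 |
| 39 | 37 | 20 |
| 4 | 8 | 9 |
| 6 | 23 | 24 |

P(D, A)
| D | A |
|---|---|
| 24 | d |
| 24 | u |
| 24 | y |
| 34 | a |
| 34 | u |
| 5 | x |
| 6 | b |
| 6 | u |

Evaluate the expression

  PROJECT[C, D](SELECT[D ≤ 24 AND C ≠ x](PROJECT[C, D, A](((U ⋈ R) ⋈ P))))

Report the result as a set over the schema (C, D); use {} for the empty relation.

{(c, 24), (u, 6), (w, 6), (z, 24)}

Natural join on D: {(24, c, 29, 1, 31), (24, c, 29, 19, 39), (24, c, 29, 6, 23), (24, x, 20, 1, 31), (24, x, 20, 19, 39), (24, x, 20, 6, 23), (24, z, 10, 1, 31), (24, z, 10, 19, 39), (24, z, 10, 6, 23), (24, z, 16, 1, 31), (24, z, 16, 19, 39), (24, z, 16, 6, 23), (6, u, 36, 22, 20), (6, u, 36, 26, 23), (6, u, 36, 30, 31), (6, u, 36, 38, 18), (6, w, 36, 22, 20), (6, w, 36, 26, 23), (6, w, 36, 30, 31), (6, w, 36, 38, 18), (6, w, 37, 22, 20), (6, w, 37, 26, 23), (6, w, 37, 30, 31), (6, w, 37, 38, 18)}
Natural join on D: {(24, c, 29, 1, 31, d), (24, c, 29, 1, 31, u), (24, c, 29, 1, 31, y), (24, c, 29, 19, 39, d), (24, c, 29, 19, 39, u), (24, c, 29, 19, 39, y), (24, c, 29, 6, 23, d), (24, c, 29, 6, 23, u), (24, c, 29, 6, 23, y), (24, x, 20, 1, 31, d), (24, x, 20, 1, 31, u), (24, x, 20, 1, 31, y), (24, x, 20, 19, 39, d), (24, x, 20, 19, 39, u), (24, x, 20, 19, 39, y), (24, x, 20, 6, 23, d), (24, x, 20, 6, 23, u), (24, x, 20, 6, 23, y), (24, z, 10, 1, 31, d), (24, z, 10, 1, 31, u), (24, z, 10, 1, 31, y), (24, z, 10, 19, 39, d), (24, z, 10, 19, 39, u), (24, z, 10, 19, 39, y), (24, z, 10, 6, 23, d), (24, z, 10, 6, 23, u), (24, z, 10, 6, 23, y), (24, z, 16, 1, 31, d), (24, z, 16, 1, 31, u), (24, z, 16, 1, 31, y), (24, z, 16, 19, 39, d), (24, z, 16, 19, 39, u), (24, z, 16, 19, 39, y), (24, z, 16, 6, 23, d), (24, z, 16, 6, 23, u), (24, z, 16, 6, 23, y), (6, u, 36, 22, 20, b), (6, u, 36, 22, 20, u), (6, u, 36, 26, 23, b), (6, u, 36, 26, 23, u), (6, u, 36, 30, 31, b), (6, u, 36, 30, 31, u), (6, u, 36, 38, 18, b), (6, u, 36, 38, 18, u), (6, w, 36, 22, 20, b), (6, w, 36, 22, 20, u), (6, w, 36, 26, 23, b), (6, w, 36, 26, 23, u), (6, w, 36, 30, 31, b), (6, w, 36, 30, 31, u), (6, w, 36, 38, 18, b), (6, w, 36, 38, 18, u), (6, w, 37, 22, 20, b), (6, w, 37, 22, 20, u), (6, w, 37, 26, 23, b), (6, w, 37, 26, 23, u), (6, w, 37, 30, 31, b), (6, w, 37, 30, 31, u), (6, w, 37, 38, 18, b), (6, w, 37, 38, 18, u)}
Keep only column(s) C, D, A (47 duplicate(s) eliminated): {(c, 24, d), (c, 24, u), (c, 24, y), (u, 6, b), (u, 6, u), (w, 6, b), (w, 6, u), (x, 24, d), (x, 24, u), (x, 24, y), (z, 24, d), (z, 24, u), (z, 24, y)}
Filtering on D ≤ 24 AND C ≠ x leaves {(c, 24, d), (c, 24, u), (c, 24, y), (u, 6, b), (u, 6, u), (w, 6, b), (w, 6, u), (z, 24, d), (z, 24, u), (z, 24, y)}.
Keep only column(s) C, D (6 duplicate(s) eliminated): {(c, 24), (u, 6), (w, 6), (z, 24)}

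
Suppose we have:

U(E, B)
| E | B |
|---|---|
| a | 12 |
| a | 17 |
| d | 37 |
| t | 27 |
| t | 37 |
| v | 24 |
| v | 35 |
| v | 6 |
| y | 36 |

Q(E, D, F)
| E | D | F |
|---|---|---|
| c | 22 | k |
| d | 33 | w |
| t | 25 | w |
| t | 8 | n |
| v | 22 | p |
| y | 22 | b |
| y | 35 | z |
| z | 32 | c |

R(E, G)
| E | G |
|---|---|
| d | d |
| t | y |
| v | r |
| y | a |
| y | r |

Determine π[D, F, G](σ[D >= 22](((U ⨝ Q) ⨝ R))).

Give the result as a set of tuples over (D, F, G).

{(22, b, a), (22, b, r), (22, p, r), (25, w, y), (33, w, d), (35, z, a), (35, z, r)}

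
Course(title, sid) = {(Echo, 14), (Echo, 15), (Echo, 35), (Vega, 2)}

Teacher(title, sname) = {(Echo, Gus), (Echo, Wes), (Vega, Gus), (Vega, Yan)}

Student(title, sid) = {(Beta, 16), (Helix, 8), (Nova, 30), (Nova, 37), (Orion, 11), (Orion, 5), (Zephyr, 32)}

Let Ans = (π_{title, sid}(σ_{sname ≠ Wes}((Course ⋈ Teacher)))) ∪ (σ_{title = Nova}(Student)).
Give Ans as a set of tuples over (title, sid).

Joining Course and Teacher on title yields {(Echo, 14, Gus), (Echo, 14, Wes), (Echo, 15, Gus), (Echo, 15, Wes), (Echo, 35, Gus), (Echo, 35, Wes), (Vega, 2, Gus), (Vega, 2, Yan)}.
Selection sname ≠ Wes: {(Echo, 14, Gus), (Echo, 15, Gus), (Echo, 35, Gus), (Vega, 2, Gus), (Vega, 2, Yan)}
π[title, sid]: project onto (title, sid) (1 duplicate(s) eliminated) → {(Echo, 14), (Echo, 15), (Echo, 35), (Vega, 2)}
Selection title = Nova: {(Nova, 30), (Nova, 37)}
Set union of the two operands is {(Echo, 14), (Echo, 15), (Echo, 35), (Nova, 30), (Nova, 37), (Vega, 2)}.

{(Echo, 14), (Echo, 15), (Echo, 35), (Nova, 30), (Nova, 37), (Vega, 2)}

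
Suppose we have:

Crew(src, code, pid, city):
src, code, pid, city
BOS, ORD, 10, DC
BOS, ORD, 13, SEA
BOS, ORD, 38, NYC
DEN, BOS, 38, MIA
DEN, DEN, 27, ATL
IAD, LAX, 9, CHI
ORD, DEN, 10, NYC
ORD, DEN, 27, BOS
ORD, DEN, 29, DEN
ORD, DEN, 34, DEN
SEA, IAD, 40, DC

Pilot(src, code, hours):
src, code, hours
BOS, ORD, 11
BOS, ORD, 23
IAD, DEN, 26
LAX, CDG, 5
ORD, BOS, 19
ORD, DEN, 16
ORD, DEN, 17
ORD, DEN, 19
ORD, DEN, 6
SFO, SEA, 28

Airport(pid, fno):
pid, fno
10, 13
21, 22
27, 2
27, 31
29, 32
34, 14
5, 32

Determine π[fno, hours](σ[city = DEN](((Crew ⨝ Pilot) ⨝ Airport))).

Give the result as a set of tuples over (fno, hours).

Natural join on src, code: {(BOS, ORD, 10, DC, 11), (BOS, ORD, 10, DC, 23), (BOS, ORD, 13, SEA, 11), (BOS, ORD, 13, SEA, 23), (BOS, ORD, 38, NYC, 11), (BOS, ORD, 38, NYC, 23), (ORD, DEN, 10, NYC, 16), (ORD, DEN, 10, NYC, 17), (ORD, DEN, 10, NYC, 19), (ORD, DEN, 10, NYC, 6), (ORD, DEN, 27, BOS, 16), (ORD, DEN, 27, BOS, 17), (ORD, DEN, 27, BOS, 19), (ORD, DEN, 27, BOS, 6), (ORD, DEN, 29, DEN, 16), (ORD, DEN, 29, DEN, 17), (ORD, DEN, 29, DEN, 19), (ORD, DEN, 29, DEN, 6), (ORD, DEN, 34, DEN, 16), (ORD, DEN, 34, DEN, 17), (ORD, DEN, 34, DEN, 19), (ORD, DEN, 34, DEN, 6)}
Natural join on pid: {(BOS, ORD, 10, DC, 11, 13), (BOS, ORD, 10, DC, 23, 13), (ORD, DEN, 10, NYC, 16, 13), (ORD, DEN, 10, NYC, 17, 13), (ORD, DEN, 10, NYC, 19, 13), (ORD, DEN, 10, NYC, 6, 13), (ORD, DEN, 27, BOS, 16, 2), (ORD, DEN, 27, BOS, 16, 31), (ORD, DEN, 27, BOS, 17, 2), (ORD, DEN, 27, BOS, 17, 31), (ORD, DEN, 27, BOS, 19, 2), (ORD, DEN, 27, BOS, 19, 31), (ORD, DEN, 27, BOS, 6, 2), (ORD, DEN, 27, BOS, 6, 31), (ORD, DEN, 29, DEN, 16, 32), (ORD, DEN, 29, DEN, 17, 32), (ORD, DEN, 29, DEN, 19, 32), (ORD, DEN, 29, DEN, 6, 32), (ORD, DEN, 34, DEN, 16, 14), (ORD, DEN, 34, DEN, 17, 14), (ORD, DEN, 34, DEN, 19, 14), (ORD, DEN, 34, DEN, 6, 14)}
σ[city = DEN]: keep tuples satisfying city = DEN → {(ORD, DEN, 29, DEN, 16, 32), (ORD, DEN, 29, DEN, 17, 32), (ORD, DEN, 29, DEN, 19, 32), (ORD, DEN, 29, DEN, 6, 32), (ORD, DEN, 34, DEN, 16, 14), (ORD, DEN, 34, DEN, 17, 14), (ORD, DEN, 34, DEN, 19, 14), (ORD, DEN, 34, DEN, 6, 14)}
π[fno, hours]: project onto (fno, hours) → {(14, 16), (14, 17), (14, 19), (14, 6), (32, 16), (32, 17), (32, 19), (32, 6)}

{(14, 16), (14, 17), (14, 19), (14, 6), (32, 16), (32, 17), (32, 19), (32, 6)}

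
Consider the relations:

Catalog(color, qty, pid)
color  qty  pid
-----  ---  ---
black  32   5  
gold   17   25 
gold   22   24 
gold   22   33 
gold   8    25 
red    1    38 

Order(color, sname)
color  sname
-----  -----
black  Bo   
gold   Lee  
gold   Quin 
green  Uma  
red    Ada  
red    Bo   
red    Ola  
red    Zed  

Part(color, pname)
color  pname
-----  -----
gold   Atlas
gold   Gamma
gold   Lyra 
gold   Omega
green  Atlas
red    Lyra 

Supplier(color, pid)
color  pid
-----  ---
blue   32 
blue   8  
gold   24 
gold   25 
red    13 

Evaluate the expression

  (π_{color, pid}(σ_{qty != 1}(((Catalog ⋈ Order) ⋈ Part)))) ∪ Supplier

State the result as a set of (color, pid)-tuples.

Natural join on color: {(black, 32, 5, Bo), (gold, 17, 25, Lee), (gold, 17, 25, Quin), (gold, 22, 24, Lee), (gold, 22, 24, Quin), (gold, 22, 33, Lee), (gold, 22, 33, Quin), (gold, 8, 25, Lee), (gold, 8, 25, Quin), (red, 1, 38, Ada), (red, 1, 38, Bo), (red, 1, 38, Ola), (red, 1, 38, Zed)}
Natural join on color: {(gold, 17, 25, Lee, Atlas), (gold, 17, 25, Lee, Gamma), (gold, 17, 25, Lee, Lyra), (gold, 17, 25, Lee, Omega), (gold, 17, 25, Quin, Atlas), (gold, 17, 25, Quin, Gamma), (gold, 17, 25, Quin, Lyra), (gold, 17, 25, Quin, Omega), (gold, 22, 24, Lee, Atlas), (gold, 22, 24, Lee, Gamma), (gold, 22, 24, Lee, Lyra), (gold, 22, 24, Lee, Omega), (gold, 22, 24, Quin, Atlas), (gold, 22, 24, Quin, Gamma), (gold, 22, 24, Quin, Lyra), (gold, 22, 24, Quin, Omega), (gold, 22, 33, Lee, Atlas), (gold, 22, 33, Lee, Gamma), (gold, 22, 33, Lee, Lyra), (gold, 22, 33, Lee, Omega), (gold, 22, 33, Quin, Atlas), (gold, 22, 33, Quin, Gamma), (gold, 22, 33, Quin, Lyra), (gold, 22, 33, Quin, Omega), (gold, 8, 25, Lee, Atlas), (gold, 8, 25, Lee, Gamma), (gold, 8, 25, Lee, Lyra), (gold, 8, 25, Lee, Omega), (gold, 8, 25, Quin, Atlas), (gold, 8, 25, Quin, Gamma), (gold, 8, 25, Quin, Lyra), (gold, 8, 25, Quin, Omega), (red, 1, 38, Ada, Lyra), (red, 1, 38, Bo, Lyra), (red, 1, 38, Ola, Lyra), (red, 1, 38, Zed, Lyra)}
σ[qty != 1]: keep tuples satisfying qty != 1 → {(gold, 17, 25, Lee, Atlas), (gold, 17, 25, Lee, Gamma), (gold, 17, 25, Lee, Lyra), (gold, 17, 25, Lee, Omega), (gold, 17, 25, Quin, Atlas), (gold, 17, 25, Quin, Gamma), (gold, 17, 25, Quin, Lyra), (gold, 17, 25, Quin, Omega), (gold, 22, 24, Lee, Atlas), (gold, 22, 24, Lee, Gamma), (gold, 22, 24, Lee, Lyra), (gold, 22, 24, Lee, Omega), (gold, 22, 24, Quin, Atlas), (gold, 22, 24, Quin, Gamma), (gold, 22, 24, Quin, Lyra), (gold, 22, 24, Quin, Omega), (gold, 22, 33, Lee, Atlas), (gold, 22, 33, Lee, Gamma), (gold, 22, 33, Lee, Lyra), (gold, 22, 33, Lee, Omega), (gold, 22, 33, Quin, Atlas), (gold, 22, 33, Quin, Gamma), (gold, 22, 33, Quin, Lyra), (gold, 22, 33, Quin, Omega), (gold, 8, 25, Lee, Atlas), (gold, 8, 25, Lee, Gamma), (gold, 8, 25, Lee, Lyra), (gold, 8, 25, Lee, Omega), (gold, 8, 25, Quin, Atlas), (gold, 8, 25, Quin, Gamma), (gold, 8, 25, Quin, Lyra), (gold, 8, 25, Quin, Omega)}
Keep only column(s) color, pid (29 duplicate(s) eliminated): {(gold, 24), (gold, 25), (gold, 33)}
Taking the union: {(blue, 32), (blue, 8), (gold, 24), (gold, 25), (gold, 33), (red, 13)}

{(blue, 32), (blue, 8), (gold, 24), (gold, 25), (gold, 33), (red, 13)}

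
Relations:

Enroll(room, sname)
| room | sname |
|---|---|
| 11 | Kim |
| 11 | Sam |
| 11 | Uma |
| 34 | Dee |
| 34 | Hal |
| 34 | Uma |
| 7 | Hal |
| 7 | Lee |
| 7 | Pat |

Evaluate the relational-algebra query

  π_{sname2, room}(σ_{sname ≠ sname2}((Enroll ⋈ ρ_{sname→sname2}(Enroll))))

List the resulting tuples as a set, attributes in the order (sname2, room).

ρ[sname→sname2]: schema becomes (room, sname2); tuples unchanged.
Enroll ⋈ ρ_{sname→sname2}(Enroll) (natural join on room): {(11, Kim, Kim), (11, Kim, Sam), (11, Kim, Uma), (11, Sam, Kim), (11, Sam, Sam), (11, Sam, Uma), (11, Uma, Kim), (11, Uma, Sam), (11, Uma, Uma), (34, Dee, Dee), (34, Dee, Hal), (34, Dee, Uma), (34, Hal, Dee), (34, Hal, Hal), (34, Hal, Uma), (34, Uma, Dee), (34, Uma, Hal), (34, Uma, Uma), (7, Hal, Hal), (7, Hal, Lee), (7, Hal, Pat), (7, Lee, Hal), (7, Lee, Lee), (7, Lee, Pat), (7, Pat, Hal), (7, Pat, Lee), (7, Pat, Pat)}
Selection sname ≠ sname2: {(11, Kim, Sam), (11, Kim, Uma), (11, Sam, Kim), (11, Sam, Uma), (11, Uma, Kim), (11, Uma, Sam), (34, Dee, Hal), (34, Dee, Uma), (34, Hal, Dee), (34, Hal, Uma), (34, Uma, Dee), (34, Uma, Hal), (7, Hal, Lee), (7, Hal, Pat), (7, Lee, Hal), (7, Lee, Pat), (7, Pat, Hal), (7, Pat, Lee)}
π[sname2, room]: project onto (sname2, room) (9 duplicate(s) eliminated) → {(Dee, 34), (Hal, 34), (Hal, 7), (Kim, 11), (Lee, 7), (Pat, 7), (Sam, 11), (Uma, 11), (Uma, 34)}

{(Dee, 34), (Hal, 34), (Hal, 7), (Kim, 11), (Lee, 7), (Pat, 7), (Sam, 11), (Uma, 11), (Uma, 34)}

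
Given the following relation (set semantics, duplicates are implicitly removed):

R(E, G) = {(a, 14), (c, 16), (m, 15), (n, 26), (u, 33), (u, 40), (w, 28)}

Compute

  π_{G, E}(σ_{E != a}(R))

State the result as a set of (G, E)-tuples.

Apply σ_{E != a}; surviving tuples: {(c, 16), (m, 15), (n, 26), (u, 33), (u, 40), (w, 28)}
π[G, E]: project onto (G, E) → {(15, m), (16, c), (26, n), (28, w), (33, u), (40, u)}

{(15, m), (16, c), (26, n), (28, w), (33, u), (40, u)}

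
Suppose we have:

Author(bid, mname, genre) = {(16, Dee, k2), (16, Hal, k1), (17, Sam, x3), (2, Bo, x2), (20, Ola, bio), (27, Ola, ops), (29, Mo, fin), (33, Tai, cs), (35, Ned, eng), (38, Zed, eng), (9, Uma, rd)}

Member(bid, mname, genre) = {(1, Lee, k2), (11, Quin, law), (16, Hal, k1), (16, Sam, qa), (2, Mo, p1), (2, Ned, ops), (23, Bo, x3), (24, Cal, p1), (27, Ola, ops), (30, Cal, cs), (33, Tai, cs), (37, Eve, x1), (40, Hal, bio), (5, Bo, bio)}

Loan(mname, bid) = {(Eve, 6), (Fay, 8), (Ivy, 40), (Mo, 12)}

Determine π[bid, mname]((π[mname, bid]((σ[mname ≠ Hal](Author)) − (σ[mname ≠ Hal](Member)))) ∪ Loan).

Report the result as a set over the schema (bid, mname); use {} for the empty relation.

σ[mname ≠ Hal]: keep tuples satisfying mname ≠ Hal → {(16, Dee, k2), (17, Sam, x3), (2, Bo, x2), (20, Ola, bio), (27, Ola, ops), (29, Mo, fin), (33, Tai, cs), (35, Ned, eng), (38, Zed, eng), (9, Uma, rd)}
σ[mname ≠ Hal]: keep tuples satisfying mname ≠ Hal → {(1, Lee, k2), (11, Quin, law), (16, Sam, qa), (2, Mo, p1), (2, Ned, ops), (23, Bo, x3), (24, Cal, p1), (27, Ola, ops), (30, Cal, cs), (33, Tai, cs), (37, Eve, x1), (5, Bo, bio)}
Taking the difference: {(16, Dee, k2), (17, Sam, x3), (2, Bo, x2), (20, Ola, bio), (29, Mo, fin), (35, Ned, eng), (38, Zed, eng), (9, Uma, rd)}
Projecting to mname, bid: {(Bo, 2), (Dee, 16), (Mo, 29), (Ned, 35), (Ola, 20), (Sam, 17), (Uma, 9), (Zed, 38)}
Taking the union: {(Bo, 2), (Dee, 16), (Eve, 6), (Fay, 8), (Ivy, 40), (Mo, 12), (Mo, 29), (Ned, 35), (Ola, 20), (Sam, 17), (Uma, 9), (Zed, 38)}
Projecting to bid, mname: {(12, Mo), (16, Dee), (17, Sam), (2, Bo), (20, Ola), (29, Mo), (35, Ned), (38, Zed), (40, Ivy), (6, Eve), (8, Fay), (9, Uma)}

{(12, Mo), (16, Dee), (17, Sam), (2, Bo), (20, Ola), (29, Mo), (35, Ned), (38, Zed), (40, Ivy), (6, Eve), (8, Fay), (9, Uma)}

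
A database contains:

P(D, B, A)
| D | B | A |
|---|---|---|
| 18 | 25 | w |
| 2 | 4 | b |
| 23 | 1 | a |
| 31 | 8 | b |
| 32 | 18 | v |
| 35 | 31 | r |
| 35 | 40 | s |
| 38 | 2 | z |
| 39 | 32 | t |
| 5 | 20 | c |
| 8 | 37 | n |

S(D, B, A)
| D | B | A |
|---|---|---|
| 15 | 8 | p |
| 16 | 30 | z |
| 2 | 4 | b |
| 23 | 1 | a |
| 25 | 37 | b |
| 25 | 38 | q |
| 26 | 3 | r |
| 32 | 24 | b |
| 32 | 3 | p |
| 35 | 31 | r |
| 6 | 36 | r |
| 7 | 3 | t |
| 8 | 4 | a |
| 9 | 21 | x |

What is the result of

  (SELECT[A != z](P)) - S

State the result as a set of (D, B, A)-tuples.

σ[A != z]: keep tuples satisfying A != z → {(18, 25, w), (2, 4, b), (23, 1, a), (31, 8, b), (32, 18, v), (35, 31, r), (35, 40, s), (39, 32, t), (5, 20, c), (8, 37, n)}
Difference: {(18, 25, w), (2, 4, b), (23, 1, a), (31, 8, b), (32, 18, v), (35, 31, r), (35, 40, s), (39, 32, t), (5, 20, c), (8, 37, n)} with {(15, 8, p), (16, 30, z), (2, 4, b), (23, 1, a), (25, 37, b), (25, 38, q), (26, 3, r), (32, 24, b), (32, 3, p), (35, 31, r), (6, 36, r), (7, 3, t), (8, 4, a), (9, 21, x)} → {(18, 25, w), (31, 8, b), (32, 18, v), (35, 40, s), (39, 32, t), (5, 20, c), (8, 37, n)}

{(18, 25, w), (31, 8, b), (32, 18, v), (35, 40, s), (39, 32, t), (5, 20, c), (8, 37, n)}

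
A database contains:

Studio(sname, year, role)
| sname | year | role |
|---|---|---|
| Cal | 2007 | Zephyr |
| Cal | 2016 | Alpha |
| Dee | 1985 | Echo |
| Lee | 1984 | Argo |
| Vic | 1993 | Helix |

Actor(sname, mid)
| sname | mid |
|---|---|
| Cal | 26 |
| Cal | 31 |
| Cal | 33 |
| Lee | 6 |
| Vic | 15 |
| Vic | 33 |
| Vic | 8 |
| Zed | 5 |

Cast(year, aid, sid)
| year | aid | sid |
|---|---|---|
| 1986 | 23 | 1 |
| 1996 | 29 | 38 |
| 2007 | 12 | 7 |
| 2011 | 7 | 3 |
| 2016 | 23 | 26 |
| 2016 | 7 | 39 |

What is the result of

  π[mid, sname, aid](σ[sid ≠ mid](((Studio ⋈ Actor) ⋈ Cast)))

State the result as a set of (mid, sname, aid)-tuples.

Studio ⋈ Actor (natural join on sname): {(Cal, 2007, Zephyr, 26), (Cal, 2007, Zephyr, 31), (Cal, 2007, Zephyr, 33), (Cal, 2016, Alpha, 26), (Cal, 2016, Alpha, 31), (Cal, 2016, Alpha, 33), (Lee, 1984, Argo, 6), (Vic, 1993, Helix, 15), (Vic, 1993, Helix, 33), (Vic, 1993, Helix, 8)}
(Studio ⋈ Actor) ⋈ Cast (natural join on year): {(Cal, 2007, Zephyr, 26, 12, 7), (Cal, 2007, Zephyr, 31, 12, 7), (Cal, 2007, Zephyr, 33, 12, 7), (Cal, 2016, Alpha, 26, 23, 26), (Cal, 2016, Alpha, 26, 7, 39), (Cal, 2016, Alpha, 31, 23, 26), (Cal, 2016, Alpha, 31, 7, 39), (Cal, 2016, Alpha, 33, 23, 26), (Cal, 2016, Alpha, 33, 7, 39)}
Filtering on sid ≠ mid leaves {(Cal, 2007, Zephyr, 26, 12, 7), (Cal, 2007, Zephyr, 31, 12, 7), (Cal, 2007, Zephyr, 33, 12, 7), (Cal, 2016, Alpha, 26, 7, 39), (Cal, 2016, Alpha, 31, 23, 26), (Cal, 2016, Alpha, 31, 7, 39), (Cal, 2016, Alpha, 33, 23, 26), (Cal, 2016, Alpha, 33, 7, 39)}.
Projecting to mid, sname, aid: {(26, Cal, 12), (26, Cal, 7), (31, Cal, 12), (31, Cal, 23), (31, Cal, 7), (33, Cal, 12), (33, Cal, 23), (33, Cal, 7)}

{(26, Cal, 12), (26, Cal, 7), (31, Cal, 12), (31, Cal, 23), (31, Cal, 7), (33, Cal, 12), (33, Cal, 23), (33, Cal, 7)}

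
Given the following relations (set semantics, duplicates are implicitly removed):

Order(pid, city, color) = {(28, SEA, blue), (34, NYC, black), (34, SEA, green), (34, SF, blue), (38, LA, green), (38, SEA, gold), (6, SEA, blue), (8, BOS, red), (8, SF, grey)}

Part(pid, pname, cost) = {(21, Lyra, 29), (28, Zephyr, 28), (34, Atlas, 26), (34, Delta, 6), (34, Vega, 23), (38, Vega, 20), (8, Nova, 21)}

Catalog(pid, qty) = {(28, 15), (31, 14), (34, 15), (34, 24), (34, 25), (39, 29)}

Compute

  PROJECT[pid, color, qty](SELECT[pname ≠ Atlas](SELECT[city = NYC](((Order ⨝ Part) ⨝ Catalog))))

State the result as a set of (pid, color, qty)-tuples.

{(34, black, 15), (34, black, 24), (34, black, 25)}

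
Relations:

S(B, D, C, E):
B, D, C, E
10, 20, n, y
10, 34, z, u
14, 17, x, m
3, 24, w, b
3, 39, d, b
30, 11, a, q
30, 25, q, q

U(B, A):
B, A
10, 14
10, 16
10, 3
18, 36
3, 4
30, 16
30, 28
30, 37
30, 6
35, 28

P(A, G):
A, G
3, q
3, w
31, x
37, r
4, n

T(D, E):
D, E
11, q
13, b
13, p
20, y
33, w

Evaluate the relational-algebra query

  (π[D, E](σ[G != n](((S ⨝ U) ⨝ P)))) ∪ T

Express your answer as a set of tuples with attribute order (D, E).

Natural join on B: {(10, 20, n, y, 14), (10, 20, n, y, 16), (10, 20, n, y, 3), (10, 34, z, u, 14), (10, 34, z, u, 16), (10, 34, z, u, 3), (3, 24, w, b, 4), (3, 39, d, b, 4), (30, 11, a, q, 16), (30, 11, a, q, 28), (30, 11, a, q, 37), (30, 11, a, q, 6), (30, 25, q, q, 16), (30, 25, q, q, 28), (30, 25, q, q, 37), (30, 25, q, q, 6)}
Natural join on A: {(10, 20, n, y, 3, q), (10, 20, n, y, 3, w), (10, 34, z, u, 3, q), (10, 34, z, u, 3, w), (3, 24, w, b, 4, n), (3, 39, d, b, 4, n), (30, 11, a, q, 37, r), (30, 25, q, q, 37, r)}
Apply σ_{G != n}; surviving tuples: {(10, 20, n, y, 3, q), (10, 20, n, y, 3, w), (10, 34, z, u, 3, q), (10, 34, z, u, 3, w), (30, 11, a, q, 37, r), (30, 25, q, q, 37, r)}
Keep only column(s) D, E (2 duplicate(s) eliminated): {(11, q), (20, y), (25, q), (34, u)}
Set union of the two operands is {(11, q), (13, b), (13, p), (20, y), (25, q), (33, w), (34, u)}.

{(11, q), (13, b), (13, p), (20, y), (25, q), (33, w), (34, u)}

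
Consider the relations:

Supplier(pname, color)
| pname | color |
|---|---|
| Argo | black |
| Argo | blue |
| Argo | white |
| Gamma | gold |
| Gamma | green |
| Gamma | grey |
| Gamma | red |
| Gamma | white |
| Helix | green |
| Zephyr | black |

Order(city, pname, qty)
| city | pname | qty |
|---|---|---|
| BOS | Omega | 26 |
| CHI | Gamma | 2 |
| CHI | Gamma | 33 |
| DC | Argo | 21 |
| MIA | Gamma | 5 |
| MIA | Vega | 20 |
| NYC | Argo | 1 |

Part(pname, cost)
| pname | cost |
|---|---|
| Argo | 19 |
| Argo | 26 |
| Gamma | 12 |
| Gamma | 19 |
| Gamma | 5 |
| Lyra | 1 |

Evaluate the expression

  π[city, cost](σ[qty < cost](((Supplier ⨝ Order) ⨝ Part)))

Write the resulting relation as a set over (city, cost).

Natural join on pname: {(Argo, black, DC, 21), (Argo, black, NYC, 1), (Argo, blue, DC, 21), (Argo, blue, NYC, 1), (Argo, white, DC, 21), (Argo, white, NYC, 1), (Gamma, gold, CHI, 2), (Gamma, gold, CHI, 33), (Gamma, gold, MIA, 5), (Gamma, green, CHI, 2), (Gamma, green, CHI, 33), (Gamma, green, MIA, 5), (Gamma, grey, CHI, 2), (Gamma, grey, CHI, 33), (Gamma, grey, MIA, 5), (Gamma, red, CHI, 2), (Gamma, red, CHI, 33), (Gamma, red, MIA, 5), (Gamma, white, CHI, 2), (Gamma, white, CHI, 33), (Gamma, white, MIA, 5)}
Natural join on pname: {(Argo, black, DC, 21, 19), (Argo, black, DC, 21, 26), (Argo, black, NYC, 1, 19), (Argo, black, NYC, 1, 26), (Argo, blue, DC, 21, 19), (Argo, blue, DC, 21, 26), (Argo, blue, NYC, 1, 19), (Argo, blue, NYC, 1, 26), (Argo, white, DC, 21, 19), (Argo, white, DC, 21, 26), (Argo, white, NYC, 1, 19), (Argo, white, NYC, 1, 26), (Gamma, gold, CHI, 2, 12), (Gamma, gold, CHI, 2, 19), (Gamma, gold, CHI, 2, 5), (Gamma, gold, CHI, 33, 12), (Gamma, gold, CHI, 33, 19), (Gamma, gold, CHI, 33, 5), (Gamma, gold, MIA, 5, 12), (Gamma, gold, MIA, 5, 19), (Gamma, gold, MIA, 5, 5), (Gamma, green, CHI, 2, 12), (Gamma, green, CHI, 2, 19), (Gamma, green, CHI, 2, 5), (Gamma, green, CHI, 33, 12), (Gamma, green, CHI, 33, 19), (Gamma, green, CHI, 33, 5), (Gamma, green, MIA, 5, 12), (Gamma, green, MIA, 5, 19), (Gamma, green, MIA, 5, 5), (Gamma, grey, CHI, 2, 12), (Gamma, grey, CHI, 2, 19), (Gamma, grey, CHI, 2, 5), (Gamma, grey, CHI, 33, 12), (Gamma, grey, CHI, 33, 19), (Gamma, grey, CHI, 33, 5), (Gamma, grey, MIA, 5, 12), (Gamma, grey, MIA, 5, 19), (Gamma, grey, MIA, 5, 5), (Gamma, red, CHI, 2, 12), (Gamma, red, CHI, 2, 19), (Gamma, red, CHI, 2, 5), (Gamma, red, CHI, 33, 12), (Gamma, red, CHI, 33, 19), (Gamma, red, CHI, 33, 5), (Gamma, red, MIA, 5, 12), (Gamma, red, MIA, 5, 19), (Gamma, red, MIA, 5, 5), (Gamma, white, CHI, 2, 12), (Gamma, white, CHI, 2, 19), (Gamma, white, CHI, 2, 5), (Gamma, white, CHI, 33, 12), (Gamma, white, CHI, 33, 19), (Gamma, white, CHI, 33, 5), (Gamma, white, MIA, 5, 12), (Gamma, white, MIA, 5, 19), (Gamma, white, MIA, 5, 5)}
Selection qty < cost: {(Argo, black, DC, 21, 26), (Argo, black, NYC, 1, 19), (Argo, black, NYC, 1, 26), (Argo, blue, DC, 21, 26), (Argo, blue, NYC, 1, 19), (Argo, blue, NYC, 1, 26), (Argo, white, DC, 21, 26), (Argo, white, NYC, 1, 19), (Argo, white, NYC, 1, 26), (Gamma, gold, CHI, 2, 12), (Gamma, gold, CHI, 2, 19), (Gamma, gold, CHI, 2, 5), (Gamma, gold, MIA, 5, 12), (Gamma, gold, MIA, 5, 19), (Gamma, green, CHI, 2, 12), (Gamma, green, CHI, 2, 19), (Gamma, green, CHI, 2, 5), (Gamma, green, MIA, 5, 12), (Gamma, green, MIA, 5, 19), (Gamma, grey, CHI, 2, 12), (Gamma, grey, CHI, 2, 19), (Gamma, grey, CHI, 2, 5), (Gamma, grey, MIA, 5, 12), (Gamma, grey, MIA, 5, 19), (Gamma, red, CHI, 2, 12), (Gamma, red, CHI, 2, 19), (Gamma, red, CHI, 2, 5), (Gamma, red, MIA, 5, 12), (Gamma, red, MIA, 5, 19), (Gamma, white, CHI, 2, 12), (Gamma, white, CHI, 2, 19), (Gamma, white, CHI, 2, 5), (Gamma, white, MIA, 5, 12), (Gamma, white, MIA, 5, 19)}
π_{city, cost} gives {(CHI, 12), (CHI, 19), (CHI, 5), (DC, 26), (MIA, 12), (MIA, 19), (NYC, 19), (NYC, 26)} (26 duplicate(s) eliminated).

{(CHI, 12), (CHI, 19), (CHI, 5), (DC, 26), (MIA, 12), (MIA, 19), (NYC, 19), (NYC, 26)}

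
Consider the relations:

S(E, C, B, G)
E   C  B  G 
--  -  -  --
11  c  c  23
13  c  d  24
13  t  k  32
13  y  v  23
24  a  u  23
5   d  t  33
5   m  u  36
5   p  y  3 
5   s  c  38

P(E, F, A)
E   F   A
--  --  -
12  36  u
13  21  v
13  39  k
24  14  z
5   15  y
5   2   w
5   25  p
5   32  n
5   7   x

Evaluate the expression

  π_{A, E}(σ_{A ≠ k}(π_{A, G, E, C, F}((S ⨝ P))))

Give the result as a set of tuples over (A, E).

S ⋈ P (natural join on E): {(13, c, d, 24, 21, v), (13, c, d, 24, 39, k), (13, t, k, 32, 21, v), (13, t, k, 32, 39, k), (13, y, v, 23, 21, v), (13, y, v, 23, 39, k), (24, a, u, 23, 14, z), (5, d, t, 33, 15, y), (5, d, t, 33, 2, w), (5, d, t, 33, 25, p), (5, d, t, 33, 32, n), (5, d, t, 33, 7, x), (5, m, u, 36, 15, y), (5, m, u, 36, 2, w), (5, m, u, 36, 25, p), (5, m, u, 36, 32, n), (5, m, u, 36, 7, x), (5, p, y, 3, 15, y), (5, p, y, 3, 2, w), (5, p, y, 3, 25, p), (5, p, y, 3, 32, n), (5, p, y, 3, 7, x), (5, s, c, 38, 15, y), (5, s, c, 38, 2, w), (5, s, c, 38, 25, p), (5, s, c, 38, 32, n), (5, s, c, 38, 7, x)}
π[A, G, E, C, F]: project onto (A, G, E, C, F) → {(k, 23, 13, y, 39), (k, 24, 13, c, 39), (k, 32, 13, t, 39), (n, 3, 5, p, 32), (n, 33, 5, d, 32), (n, 36, 5, m, 32), (n, 38, 5, s, 32), (p, 3, 5, p, 25), (p, 33, 5, d, 25), (p, 36, 5, m, 25), (p, 38, 5, s, 25), (v, 23, 13, y, 21), (v, 24, 13, c, 21), (v, 32, 13, t, 21), (w, 3, 5, p, 2), (w, 33, 5, d, 2), (w, 36, 5, m, 2), (w, 38, 5, s, 2), (x, 3, 5, p, 7), (x, 33, 5, d, 7), (x, 36, 5, m, 7), (x, 38, 5, s, 7), (y, 3, 5, p, 15), (y, 33, 5, d, 15), (y, 36, 5, m, 15), (y, 38, 5, s, 15), (z, 23, 24, a, 14)}
Apply σ_{A ≠ k}; surviving tuples: {(n, 3, 5, p, 32), (n, 33, 5, d, 32), (n, 36, 5, m, 32), (n, 38, 5, s, 32), (p, 3, 5, p, 25), (p, 33, 5, d, 25), (p, 36, 5, m, 25), (p, 38, 5, s, 25), (v, 23, 13, y, 21), (v, 24, 13, c, 21), (v, 32, 13, t, 21), (w, 3, 5, p, 2), (w, 33, 5, d, 2), (w, 36, 5, m, 2), (w, 38, 5, s, 2), (x, 3, 5, p, 7), (x, 33, 5, d, 7), (x, 36, 5, m, 7), (x, 38, 5, s, 7), (y, 3, 5, p, 15), (y, 33, 5, d, 15), (y, 36, 5, m, 15), (y, 38, 5, s, 15), (z, 23, 24, a, 14)}
π[A, E]: project onto (A, E) (17 duplicate(s) eliminated) → {(n, 5), (p, 5), (v, 13), (w, 5), (x, 5), (y, 5), (z, 24)}

{(n, 5), (p, 5), (v, 13), (w, 5), (x, 5), (y, 5), (z, 24)}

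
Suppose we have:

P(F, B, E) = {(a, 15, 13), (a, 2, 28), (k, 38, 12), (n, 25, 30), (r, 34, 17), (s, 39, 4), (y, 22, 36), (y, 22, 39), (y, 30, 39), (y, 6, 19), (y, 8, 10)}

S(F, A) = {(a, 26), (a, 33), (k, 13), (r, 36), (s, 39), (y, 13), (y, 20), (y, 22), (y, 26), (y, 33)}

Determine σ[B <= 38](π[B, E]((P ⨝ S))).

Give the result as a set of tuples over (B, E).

{(15, 13), (2, 28), (22, 36), (22, 39), (30, 39), (34, 17), (38, 12), (6, 19), (8, 10)}

P ⋈ S (natural join on F): {(a, 15, 13, 26), (a, 15, 13, 33), (a, 2, 28, 26), (a, 2, 28, 33), (k, 38, 12, 13), (r, 34, 17, 36), (s, 39, 4, 39), (y, 22, 36, 13), (y, 22, 36, 20), (y, 22, 36, 22), (y, 22, 36, 26), (y, 22, 36, 33), (y, 22, 39, 13), (y, 22, 39, 20), (y, 22, 39, 22), (y, 22, 39, 26), (y, 22, 39, 33), (y, 30, 39, 13), (y, 30, 39, 20), (y, 30, 39, 22), (y, 30, 39, 26), (y, 30, 39, 33), (y, 6, 19, 13), (y, 6, 19, 20), (y, 6, 19, 22), (y, 6, 19, 26), (y, 6, 19, 33), (y, 8, 10, 13), (y, 8, 10, 20), (y, 8, 10, 22), (y, 8, 10, 26), (y, 8, 10, 33)}
π_{B, E} gives {(15, 13), (2, 28), (22, 36), (22, 39), (30, 39), (34, 17), (38, 12), (39, 4), (6, 19), (8, 10)} (22 duplicate(s) eliminated).
Selection B <= 38: {(15, 13), (2, 28), (22, 36), (22, 39), (30, 39), (34, 17), (38, 12), (6, 19), (8, 10)}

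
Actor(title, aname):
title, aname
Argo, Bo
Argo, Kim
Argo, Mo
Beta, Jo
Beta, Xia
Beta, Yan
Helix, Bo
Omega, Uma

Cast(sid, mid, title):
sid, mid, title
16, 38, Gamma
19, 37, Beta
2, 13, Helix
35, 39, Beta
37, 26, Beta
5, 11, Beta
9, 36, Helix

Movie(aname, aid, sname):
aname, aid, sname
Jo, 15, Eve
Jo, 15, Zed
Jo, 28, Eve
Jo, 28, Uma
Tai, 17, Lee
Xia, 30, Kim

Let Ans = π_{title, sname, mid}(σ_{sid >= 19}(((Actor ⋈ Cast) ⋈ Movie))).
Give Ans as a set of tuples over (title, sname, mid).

Actor ⋈ Cast (natural join on title): {(Beta, Jo, 19, 37), (Beta, Jo, 35, 39), (Beta, Jo, 37, 26), (Beta, Jo, 5, 11), (Beta, Xia, 19, 37), (Beta, Xia, 35, 39), (Beta, Xia, 37, 26), (Beta, Xia, 5, 11), (Beta, Yan, 19, 37), (Beta, Yan, 35, 39), (Beta, Yan, 37, 26), (Beta, Yan, 5, 11), (Helix, Bo, 2, 13), (Helix, Bo, 9, 36)}
(Actor ⋈ Cast) ⋈ Movie (natural join on aname): {(Beta, Jo, 19, 37, 15, Eve), (Beta, Jo, 19, 37, 15, Zed), (Beta, Jo, 19, 37, 28, Eve), (Beta, Jo, 19, 37, 28, Uma), (Beta, Jo, 35, 39, 15, Eve), (Beta, Jo, 35, 39, 15, Zed), (Beta, Jo, 35, 39, 28, Eve), (Beta, Jo, 35, 39, 28, Uma), (Beta, Jo, 37, 26, 15, Eve), (Beta, Jo, 37, 26, 15, Zed), (Beta, Jo, 37, 26, 28, Eve), (Beta, Jo, 37, 26, 28, Uma), (Beta, Jo, 5, 11, 15, Eve), (Beta, Jo, 5, 11, 15, Zed), (Beta, Jo, 5, 11, 28, Eve), (Beta, Jo, 5, 11, 28, Uma), (Beta, Xia, 19, 37, 30, Kim), (Beta, Xia, 35, 39, 30, Kim), (Beta, Xia, 37, 26, 30, Kim), (Beta, Xia, 5, 11, 30, Kim)}
Apply σ_{sid >= 19}; surviving tuples: {(Beta, Jo, 19, 37, 15, Eve), (Beta, Jo, 19, 37, 15, Zed), (Beta, Jo, 19, 37, 28, Eve), (Beta, Jo, 19, 37, 28, Uma), (Beta, Jo, 35, 39, 15, Eve), (Beta, Jo, 35, 39, 15, Zed), (Beta, Jo, 35, 39, 28, Eve), (Beta, Jo, 35, 39, 28, Uma), (Beta, Jo, 37, 26, 15, Eve), (Beta, Jo, 37, 26, 15, Zed), (Beta, Jo, 37, 26, 28, Eve), (Beta, Jo, 37, 26, 28, Uma), (Beta, Xia, 19, 37, 30, Kim), (Beta, Xia, 35, 39, 30, Kim), (Beta, Xia, 37, 26, 30, Kim)}
π[title, sname, mid]: project onto (title, sname, mid) (3 duplicate(s) eliminated) → {(Beta, Eve, 26), (Beta, Eve, 37), (Beta, Eve, 39), (Beta, Kim, 26), (Beta, Kim, 37), (Beta, Kim, 39), (Beta, Uma, 26), (Beta, Uma, 37), (Beta, Uma, 39), (Beta, Zed, 26), (Beta, Zed, 37), (Beta, Zed, 39)}

{(Beta, Eve, 26), (Beta, Eve, 37), (Beta, Eve, 39), (Beta, Kim, 26), (Beta, Kim, 37), (Beta, Kim, 39), (Beta, Uma, 26), (Beta, Uma, 37), (Beta, Uma, 39), (Beta, Zed, 26), (Beta, Zed, 37), (Beta, Zed, 39)}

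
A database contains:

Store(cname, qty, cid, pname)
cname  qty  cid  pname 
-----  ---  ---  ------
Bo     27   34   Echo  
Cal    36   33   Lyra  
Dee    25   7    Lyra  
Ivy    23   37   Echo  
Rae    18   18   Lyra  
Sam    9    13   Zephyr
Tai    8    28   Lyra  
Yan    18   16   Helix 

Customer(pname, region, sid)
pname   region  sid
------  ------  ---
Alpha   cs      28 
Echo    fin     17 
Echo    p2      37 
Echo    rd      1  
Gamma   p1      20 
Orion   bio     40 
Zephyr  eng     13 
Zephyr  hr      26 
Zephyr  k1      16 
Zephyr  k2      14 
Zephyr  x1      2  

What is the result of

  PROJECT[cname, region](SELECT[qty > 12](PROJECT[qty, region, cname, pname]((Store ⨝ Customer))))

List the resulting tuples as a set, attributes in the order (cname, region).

Joining Store and Customer on pname yields {(Bo, 27, 34, Echo, fin, 17), (Bo, 27, 34, Echo, p2, 37), (Bo, 27, 34, Echo, rd, 1), (Ivy, 23, 37, Echo, fin, 17), (Ivy, 23, 37, Echo, p2, 37), (Ivy, 23, 37, Echo, rd, 1), (Sam, 9, 13, Zephyr, eng, 13), (Sam, 9, 13, Zephyr, hr, 26), (Sam, 9, 13, Zephyr, k1, 16), (Sam, 9, 13, Zephyr, k2, 14), (Sam, 9, 13, Zephyr, x1, 2)}.
π[qty, region, cname, pname]: project onto (qty, region, cname, pname) → {(23, fin, Ivy, Echo), (23, p2, Ivy, Echo), (23, rd, Ivy, Echo), (27, fin, Bo, Echo), (27, p2, Bo, Echo), (27, rd, Bo, Echo), (9, eng, Sam, Zephyr), (9, hr, Sam, Zephyr), (9, k1, Sam, Zephyr), (9, k2, Sam, Zephyr), (9, x1, Sam, Zephyr)}
Apply σ_{qty > 12}; surviving tuples: {(23, fin, Ivy, Echo), (23, p2, Ivy, Echo), (23, rd, Ivy, Echo), (27, fin, Bo, Echo), (27, p2, Bo, Echo), (27, rd, Bo, Echo)}
π[cname, region]: project onto (cname, region) → {(Bo, fin), (Bo, p2), (Bo, rd), (Ivy, fin), (Ivy, p2), (Ivy, rd)}

{(Bo, fin), (Bo, p2), (Bo, rd), (Ivy, fin), (Ivy, p2), (Ivy, rd)}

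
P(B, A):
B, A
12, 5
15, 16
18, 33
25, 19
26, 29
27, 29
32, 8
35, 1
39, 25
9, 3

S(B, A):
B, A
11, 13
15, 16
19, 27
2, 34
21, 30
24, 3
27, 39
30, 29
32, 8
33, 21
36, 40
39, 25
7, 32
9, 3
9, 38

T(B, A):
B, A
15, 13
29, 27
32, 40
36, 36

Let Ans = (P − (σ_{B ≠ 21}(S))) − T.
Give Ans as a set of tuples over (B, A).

σ[B ≠ 21]: keep tuples satisfying B ≠ 21 → {(11, 13), (15, 16), (19, 27), (2, 34), (24, 3), (27, 39), (30, 29), (32, 8), (33, 21), (36, 40), (39, 25), (7, 32), (9, 3), (9, 38)}
Set difference of the two operands is {(12, 5), (18, 33), (25, 19), (26, 29), (27, 29), (35, 1)}.
Set difference of the two operands is {(12, 5), (18, 33), (25, 19), (26, 29), (27, 29), (35, 1)}.

{(12, 5), (18, 33), (25, 19), (26, 29), (27, 29), (35, 1)}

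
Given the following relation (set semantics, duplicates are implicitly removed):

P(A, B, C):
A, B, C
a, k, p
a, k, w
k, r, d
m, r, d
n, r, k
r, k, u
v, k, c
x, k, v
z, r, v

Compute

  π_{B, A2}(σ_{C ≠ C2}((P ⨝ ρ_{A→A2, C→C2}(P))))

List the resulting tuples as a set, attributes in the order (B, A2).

ρ[A→A2, C→C2]: schema becomes (A2, B, C2); tuples unchanged.
Natural join on B: {(a, k, p, a, p), (a, k, p, a, w), (a, k, p, r, u), (a, k, p, v, c), (a, k, p, x, v), (a, k, w, a, p), (a, k, w, a, w), (a, k, w, r, u), (a, k, w, v, c), (a, k, w, x, v), (k, r, d, k, d), (k, r, d, m, d), (k, r, d, n, k), (k, r, d, z, v), (m, r, d, k, d), (m, r, d, m, d), (m, r, d, n, k), (m, r, d, z, v), (n, r, k, k, d), (n, r, k, m, d), (n, r, k, n, k), (n, r, k, z, v), (r, k, u, a, p), (r, k, u, a, w), (r, k, u, r, u), (r, k, u, v, c), (r, k, u, x, v), (v, k, c, a, p), (v, k, c, a, w), (v, k, c, r, u), (v, k, c, v, c), (v, k, c, x, v), (x, k, v, a, p), (x, k, v, a, w), (x, k, v, r, u), (x, k, v, v, c), (x, k, v, x, v), (z, r, v, k, d), (z, r, v, m, d), (z, r, v, n, k), (z, r, v, z, v)}
Selection C ≠ C2: {(a, k, p, a, w), (a, k, p, r, u), (a, k, p, v, c), (a, k, p, x, v), (a, k, w, a, p), (a, k, w, r, u), (a, k, w, v, c), (a, k, w, x, v), (k, r, d, n, k), (k, r, d, z, v), (m, r, d, n, k), (m, r, d, z, v), (n, r, k, k, d), (n, r, k, m, d), (n, r, k, z, v), (r, k, u, a, p), (r, k, u, a, w), (r, k, u, v, c), (r, k, u, x, v), (v, k, c, a, p), (v, k, c, a, w), (v, k, c, r, u), (v, k, c, x, v), (x, k, v, a, p), (x, k, v, a, w), (x, k, v, r, u), (x, k, v, v, c), (z, r, v, k, d), (z, r, v, m, d), (z, r, v, n, k)}
π[B, A2]: project onto (B, A2) (22 duplicate(s) eliminated) → {(k, a), (k, r), (k, v), (k, x), (r, k), (r, m), (r, n), (r, z)}

{(k, a), (k, r), (k, v), (k, x), (r, k), (r, m), (r, n), (r, z)}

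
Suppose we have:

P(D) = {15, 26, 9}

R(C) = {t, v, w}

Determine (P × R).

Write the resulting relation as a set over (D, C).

{(15, t), (15, v), (15, w), (26, t), (26, v), (26, w), (9, t), (9, v), (9, w)}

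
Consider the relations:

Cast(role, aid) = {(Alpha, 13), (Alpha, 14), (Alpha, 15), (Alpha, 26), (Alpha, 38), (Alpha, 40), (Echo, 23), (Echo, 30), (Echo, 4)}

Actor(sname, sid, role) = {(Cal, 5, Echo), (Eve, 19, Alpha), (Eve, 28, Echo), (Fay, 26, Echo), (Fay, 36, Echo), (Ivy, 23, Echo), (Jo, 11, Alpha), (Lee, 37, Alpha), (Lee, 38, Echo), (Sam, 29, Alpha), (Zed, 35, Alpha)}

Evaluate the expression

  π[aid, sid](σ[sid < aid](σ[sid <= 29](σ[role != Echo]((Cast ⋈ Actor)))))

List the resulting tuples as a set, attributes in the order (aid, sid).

Joining Cast and Actor on role yields {(Alpha, 13, Eve, 19), (Alpha, 13, Jo, 11), (Alpha, 13, Lee, 37), (Alpha, 13, Sam, 29), (Alpha, 13, Zed, 35), (Alpha, 14, Eve, 19), (Alpha, 14, Jo, 11), (Alpha, 14, Lee, 37), (Alpha, 14, Sam, 29), (Alpha, 14, Zed, 35), (Alpha, 15, Eve, 19), (Alpha, 15, Jo, 11), (Alpha, 15, Lee, 37), (Alpha, 15, Sam, 29), (Alpha, 15, Zed, 35), (Alpha, 26, Eve, 19), (Alpha, 26, Jo, 11), (Alpha, 26, Lee, 37), (Alpha, 26, Sam, 29), (Alpha, 26, Zed, 35), (Alpha, 38, Eve, 19), (Alpha, 38, Jo, 11), (Alpha, 38, Lee, 37), (Alpha, 38, Sam, 29), (Alpha, 38, Zed, 35), (Alpha, 40, Eve, 19), (Alpha, 40, Jo, 11), (Alpha, 40, Lee, 37), (Alpha, 40, Sam, 29), (Alpha, 40, Zed, 35), (Echo, 23, Cal, 5), (Echo, 23, Eve, 28), (Echo, 23, Fay, 26), (Echo, 23, Fay, 36), (Echo, 23, Ivy, 23), (Echo, 23, Lee, 38), (Echo, 30, Cal, 5), (Echo, 30, Eve, 28), (Echo, 30, Fay, 26), (Echo, 30, Fay, 36), (Echo, 30, Ivy, 23), (Echo, 30, Lee, 38), (Echo, 4, Cal, 5), (Echo, 4, Eve, 28), (Echo, 4, Fay, 26), (Echo, 4, Fay, 36), (Echo, 4, Ivy, 23), (Echo, 4, Lee, 38)}.
Filtering on role != Echo leaves {(Alpha, 13, Eve, 19), (Alpha, 13, Jo, 11), (Alpha, 13, Lee, 37), (Alpha, 13, Sam, 29), (Alpha, 13, Zed, 35), (Alpha, 14, Eve, 19), (Alpha, 14, Jo, 11), (Alpha, 14, Lee, 37), (Alpha, 14, Sam, 29), (Alpha, 14, Zed, 35), (Alpha, 15, Eve, 19), (Alpha, 15, Jo, 11), (Alpha, 15, Lee, 37), (Alpha, 15, Sam, 29), (Alpha, 15, Zed, 35), (Alpha, 26, Eve, 19), (Alpha, 26, Jo, 11), (Alpha, 26, Lee, 37), (Alpha, 26, Sam, 29), (Alpha, 26, Zed, 35), (Alpha, 38, Eve, 19), (Alpha, 38, Jo, 11), (Alpha, 38, Lee, 37), (Alpha, 38, Sam, 29), (Alpha, 38, Zed, 35), (Alpha, 40, Eve, 19), (Alpha, 40, Jo, 11), (Alpha, 40, Lee, 37), (Alpha, 40, Sam, 29), (Alpha, 40, Zed, 35)}.
Filtering on sid <= 29 leaves {(Alpha, 13, Eve, 19), (Alpha, 13, Jo, 11), (Alpha, 13, Sam, 29), (Alpha, 14, Eve, 19), (Alpha, 14, Jo, 11), (Alpha, 14, Sam, 29), (Alpha, 15, Eve, 19), (Alpha, 15, Jo, 11), (Alpha, 15, Sam, 29), (Alpha, 26, Eve, 19), (Alpha, 26, Jo, 11), (Alpha, 26, Sam, 29), (Alpha, 38, Eve, 19), (Alpha, 38, Jo, 11), (Alpha, 38, Sam, 29), (Alpha, 40, Eve, 19), (Alpha, 40, Jo, 11), (Alpha, 40, Sam, 29)}.
Filtering on sid < aid leaves {(Alpha, 13, Jo, 11), (Alpha, 14, Jo, 11), (Alpha, 15, Jo, 11), (Alpha, 26, Eve, 19), (Alpha, 26, Jo, 11), (Alpha, 38, Eve, 19), (Alpha, 38, Jo, 11), (Alpha, 38, Sam, 29), (Alpha, 40, Eve, 19), (Alpha, 40, Jo, 11), (Alpha, 40, Sam, 29)}.
Keep only column(s) aid, sid: {(13, 11), (14, 11), (15, 11), (26, 11), (26, 19), (38, 11), (38, 19), (38, 29), (40, 11), (40, 19), (40, 29)}

{(13, 11), (14, 11), (15, 11), (26, 11), (26, 19), (38, 11), (38, 19), (38, 29), (40, 11), (40, 19), (40, 29)}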